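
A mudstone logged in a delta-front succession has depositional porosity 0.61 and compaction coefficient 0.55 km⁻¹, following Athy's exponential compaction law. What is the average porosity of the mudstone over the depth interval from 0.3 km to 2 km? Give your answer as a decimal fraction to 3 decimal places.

⟨phi⟩ = (1/(Z₂−Z₁)) ∫ phi₀ e^(−cZ) dZ = phi₀·(e^(−c·Z₁) − e^(−c·Z₂)) / (c·(Z₂−Z₁))
e^(−0.55×0.3) = 0.8479; e^(−0.55×2) = 0.3329
⟨phi⟩ = 0.61 × (0.8479 − 0.3329) / (0.55 × 1.7) = 0.61 × 0.5508 = 0.3360

0.336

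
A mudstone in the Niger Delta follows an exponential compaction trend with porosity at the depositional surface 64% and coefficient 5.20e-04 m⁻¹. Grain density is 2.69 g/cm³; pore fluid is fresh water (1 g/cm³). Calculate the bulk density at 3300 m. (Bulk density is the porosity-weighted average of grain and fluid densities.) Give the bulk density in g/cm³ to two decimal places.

2.50 g/cm³

Working in km (1 km = 1000 m; c in km⁻¹ = c in m⁻¹ × 1000):
Porosity at depth: n = 0.64·exp(−0.52×3.3) = 0.64×0.1798 = 0.1151
Bulk density: ρ_b = (1−n)ρ_g + n·ρ_f = 0.8849×2.69 + 0.1151×1
       = 2.380 + 0.115 = 2.496 g/cm³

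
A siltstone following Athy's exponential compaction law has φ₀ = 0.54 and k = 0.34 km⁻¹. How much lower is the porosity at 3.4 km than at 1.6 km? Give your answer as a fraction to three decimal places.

0.143

φ(1.6) = 0.54·e^(−0.34×1.6) = 0.3134
φ(3.4) = 0.54·e^(−0.34×3.4) = 0.1700
Δφ = 0.3134 − 0.1700 = 0.1435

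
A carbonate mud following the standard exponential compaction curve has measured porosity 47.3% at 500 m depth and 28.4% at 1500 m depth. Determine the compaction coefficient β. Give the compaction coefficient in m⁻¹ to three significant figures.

0.000510 m⁻¹

Working in km (1 km = 1000 m; β in km⁻¹ = β in m⁻¹ × 1000):
Athy: phi(Z) = phi₀ e^(−βZ) ⇒ phi₁/phi₂ = e^{β(Z₂−Z₁)} ⇒ β = ln(phi₁/phi₂)/(Z₂−Z₁)
β = ln(0.473/0.284) / (1.5 − 0.5) = ln(1.665) / 1 = 0.5101 / 1 = 0.5101 km⁻¹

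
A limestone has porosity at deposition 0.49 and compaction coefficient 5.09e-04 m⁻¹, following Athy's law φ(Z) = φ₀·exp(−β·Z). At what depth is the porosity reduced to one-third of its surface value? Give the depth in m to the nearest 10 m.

Working in km (1 km = 1000 m; β in km⁻¹ = β in m⁻¹ × 1000):
φ/φ₀ = 1/3 ⇒ exp(−β·Z) = 1/3 ⇒ Z = ln(3) / β
Z = 1.0986 / 0.509 = 2.158 km

2160 m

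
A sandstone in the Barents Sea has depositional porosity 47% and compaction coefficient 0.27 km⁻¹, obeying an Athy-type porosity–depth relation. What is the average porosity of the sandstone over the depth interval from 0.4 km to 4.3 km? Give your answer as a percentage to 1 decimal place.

26.1%

⟨phi⟩ = (1/(Z₂−Z₁)) ∫ phi₀ e^(−kZ) dZ = phi₀·(e^(−k·Z₁) − e^(−k·Z₂)) / (k·(Z₂−Z₁))
e^(−0.27×0.4) = 0.8976; e^(−0.27×4.3) = 0.3132
⟨phi⟩ = 0.47 × (0.8976 − 0.3132) / (0.27 × 3.9) = 0.47 × 0.5550 = 0.2609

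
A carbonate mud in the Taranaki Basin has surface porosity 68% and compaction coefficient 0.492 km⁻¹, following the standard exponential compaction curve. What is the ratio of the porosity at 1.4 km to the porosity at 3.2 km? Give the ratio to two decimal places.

2.42

n(z₁)/n(z₂) = e^(−β·z₁)/e^(−β·z₂) = e^{β(z₂−z₁)}
= exp(0.492 × 1.8) = exp(0.8856) = 2.4244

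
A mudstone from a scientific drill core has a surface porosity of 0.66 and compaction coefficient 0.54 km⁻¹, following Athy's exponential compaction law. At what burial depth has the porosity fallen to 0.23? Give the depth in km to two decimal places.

Invert Athy's law: d = ln(phi₀/phi) / c
d = ln(0.66/0.23) / 0.54 = ln(2.87) / 0.54 = 1.0542 / 0.54 = 1.952 km

1.95 km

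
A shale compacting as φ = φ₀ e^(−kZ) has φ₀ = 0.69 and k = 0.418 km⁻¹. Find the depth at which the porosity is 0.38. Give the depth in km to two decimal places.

Invert Athy's law: Z = ln(φ₀/φ) / k
Z = ln(0.69/0.38) / 0.418 = ln(1.816) / 0.418 = 0.5965 / 0.418 = 1.427 km

1.43 km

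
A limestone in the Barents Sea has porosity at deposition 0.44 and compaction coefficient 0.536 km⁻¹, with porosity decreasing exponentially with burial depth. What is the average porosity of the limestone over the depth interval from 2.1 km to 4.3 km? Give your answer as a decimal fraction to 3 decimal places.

⟨φ⟩ = (1/(d₂−d₁)) ∫ φ₀ e^(−kd) dd = φ₀·(e^(−k·d₁) − e^(−k·d₂)) / (k·(d₂−d₁))
e^(−0.536×2.1) = 0.3245; e^(−0.536×4.3) = 0.0998
⟨φ⟩ = 0.44 × (0.3245 − 0.0998) / (0.536 × 2.2) = 0.44 × 0.1905 = 0.0838

0.084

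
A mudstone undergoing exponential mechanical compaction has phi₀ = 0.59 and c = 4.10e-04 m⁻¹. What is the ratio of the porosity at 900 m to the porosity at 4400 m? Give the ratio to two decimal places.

4.20

Working in km (1 km = 1000 m; c in km⁻¹ = c in m⁻¹ × 1000):
phi(d₁)/phi(d₂) = e^(−c·d₁)/e^(−c·d₂) = e^{c(d₂−d₁)}
= exp(0.41 × 3.5) = exp(1.435) = 4.1996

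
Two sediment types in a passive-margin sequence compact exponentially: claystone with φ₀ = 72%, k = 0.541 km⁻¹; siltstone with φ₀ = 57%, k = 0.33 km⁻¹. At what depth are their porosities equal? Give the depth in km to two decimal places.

1.11 km

Set φ₀ₐ e^(−kₐz) = φ₀ᵦ e^(−kᵦz) ⇒ ln(φ₀ₐ/φ₀ᵦ) = (kₐ − kᵦ)·z
z = ln(0.72/0.57) / (0.541 − 0.33) = 0.2336 / 0.211 = 1.107 km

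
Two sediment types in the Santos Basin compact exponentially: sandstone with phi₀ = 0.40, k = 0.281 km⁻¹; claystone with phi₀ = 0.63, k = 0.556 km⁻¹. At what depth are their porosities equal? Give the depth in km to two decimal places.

1.65 km

Set phi₀ₐ e^(−kₐZ) = phi₀ᵦ e^(−kᵦZ) ⇒ ln(phi₀ₐ/phi₀ᵦ) = (kₐ − kᵦ)·Z
Z = ln(0.4/0.63) / (0.281 − 0.556) = -0.4543 / -0.275 = 1.652 km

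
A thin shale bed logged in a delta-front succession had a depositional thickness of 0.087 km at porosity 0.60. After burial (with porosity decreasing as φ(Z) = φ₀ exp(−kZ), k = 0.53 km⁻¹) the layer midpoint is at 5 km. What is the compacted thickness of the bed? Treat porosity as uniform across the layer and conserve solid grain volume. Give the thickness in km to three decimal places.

0.036 km

Porosity at 5 km: φ = 0.6·exp(−0.53×5) = 0.0424
Solid-volume conservation: h(1−φ) = h₀(1−φ₀) ⇒ h = h₀·(1−φ₀)/(1−φ)
h = 0.087 × (1 − 0.6)/(1 − 0.0424) = 0.087 × 0.4177 = 0.0363 km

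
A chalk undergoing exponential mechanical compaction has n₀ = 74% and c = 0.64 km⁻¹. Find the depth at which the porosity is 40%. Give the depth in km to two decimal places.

Invert Athy's law: d = ln(n₀/n) / c
d = ln(0.74/0.4) / 0.64 = ln(1.85) / 0.64 = 0.6152 / 0.64 = 0.961 km

0.96 km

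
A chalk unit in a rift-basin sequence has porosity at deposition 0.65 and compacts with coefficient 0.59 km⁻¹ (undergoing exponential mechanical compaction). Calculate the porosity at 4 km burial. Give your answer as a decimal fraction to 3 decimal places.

n = n₀·exp(−k·d) = 0.65 × exp(−0.59 × 4) = 0.65 × exp(−2.36)
  = 0.65 × 0.0944 = 0.0614

0.061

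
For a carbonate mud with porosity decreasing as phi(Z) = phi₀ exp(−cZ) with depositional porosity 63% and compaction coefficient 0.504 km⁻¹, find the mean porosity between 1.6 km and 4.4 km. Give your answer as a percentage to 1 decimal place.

15.1%

⟨phi⟩ = (1/(Z₂−Z₁)) ∫ phi₀ e^(−cZ) dZ = phi₀·(e^(−c·Z₁) − e^(−c·Z₂)) / (c·(Z₂−Z₁))
e^(−0.504×1.6) = 0.4465; e^(−0.504×4.4) = 0.1089
⟨phi⟩ = 0.63 × (0.4465 − 0.1089) / (0.504 × 2.8) = 0.63 × 0.2392 = 0.1507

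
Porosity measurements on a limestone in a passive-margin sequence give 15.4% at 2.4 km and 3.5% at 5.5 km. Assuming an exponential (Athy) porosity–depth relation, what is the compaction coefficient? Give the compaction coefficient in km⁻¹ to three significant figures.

0.478 km⁻¹

Athy: phi(Z) = phi₀ e^(−kZ) ⇒ phi₁/phi₂ = e^{k(Z₂−Z₁)} ⇒ k = ln(phi₁/phi₂)/(Z₂−Z₁)
k = ln(0.154/0.035) / (5.5 − 2.4) = ln(4.4) / 3.1 = 1.4816 / 3.1 = 0.4779 km⁻¹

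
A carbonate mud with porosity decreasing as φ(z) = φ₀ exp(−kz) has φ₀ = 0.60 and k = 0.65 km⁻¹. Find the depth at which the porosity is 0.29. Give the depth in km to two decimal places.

1.12 km

Invert Athy's law: z = ln(φ₀/φ) / k
z = ln(0.6/0.29) / 0.65 = ln(2.069) / 0.65 = 0.7270 / 0.65 = 1.119 km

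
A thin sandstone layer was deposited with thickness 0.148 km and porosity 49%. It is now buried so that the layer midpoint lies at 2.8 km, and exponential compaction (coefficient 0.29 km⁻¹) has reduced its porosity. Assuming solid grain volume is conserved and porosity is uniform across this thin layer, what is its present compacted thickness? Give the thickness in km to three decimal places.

0.096 km

Porosity at 2.8 km: phi = 0.49·exp(−0.29×2.8) = 0.2175
Solid-volume conservation: h(1−phi) = h₀(1−phi₀) ⇒ h = h₀·(1−phi₀)/(1−phi)
h = 0.148 × (1 − 0.49)/(1 − 0.2175) = 0.148 × 0.6518 = 0.0965 km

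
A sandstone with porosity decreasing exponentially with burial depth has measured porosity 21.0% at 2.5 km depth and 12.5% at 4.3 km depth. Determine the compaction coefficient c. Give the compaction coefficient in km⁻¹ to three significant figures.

Athy: phi(z) = phi₀ e^(−cz) ⇒ phi₁/phi₂ = e^{c(z₂−z₁)} ⇒ c = ln(phi₁/phi₂)/(z₂−z₁)
c = ln(0.21/0.125) / (4.3 − 2.5) = ln(1.68) / 1.8 = 0.5188 / 1.8 = 0.2882 km⁻¹

0.288 km⁻¹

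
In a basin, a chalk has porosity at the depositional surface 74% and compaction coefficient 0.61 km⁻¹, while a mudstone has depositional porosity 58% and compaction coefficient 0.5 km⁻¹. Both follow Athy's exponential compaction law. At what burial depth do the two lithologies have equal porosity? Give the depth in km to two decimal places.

2.21 km

Set φ₀ₐ e^(−cₐZ) = φ₀ᵦ e^(−cᵦZ) ⇒ ln(φ₀ₐ/φ₀ᵦ) = (cₐ − cᵦ)·Z
Z = ln(0.74/0.58) / (0.61 − 0.5) = 0.2436 / 0.11 = 2.215 km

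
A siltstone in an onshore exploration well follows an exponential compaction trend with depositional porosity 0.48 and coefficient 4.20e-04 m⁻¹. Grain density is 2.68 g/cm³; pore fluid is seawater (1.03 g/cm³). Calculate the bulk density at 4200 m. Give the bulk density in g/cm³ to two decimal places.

2.54 g/cm³

Working in km (1 km = 1000 m; c in km⁻¹ = c in m⁻¹ × 1000):
Porosity at depth: φ = 0.48·exp(−0.42×4.2) = 0.48×0.1714 = 0.0823
Bulk density: ρ_b = (1−φ)ρ_g + φ·ρ_f = 0.9177×2.68 + 0.0823×1.03
       = 2.460 + 0.085 = 2.544 g/cm³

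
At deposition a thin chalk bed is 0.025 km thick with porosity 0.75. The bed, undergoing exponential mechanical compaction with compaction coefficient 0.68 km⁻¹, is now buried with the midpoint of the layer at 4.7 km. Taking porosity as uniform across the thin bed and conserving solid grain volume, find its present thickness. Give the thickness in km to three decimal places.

Porosity at 4.7 km: n = 0.75·exp(−0.68×4.7) = 0.0307
Solid-volume conservation: h(1−n) = h₀(1−n₀) ⇒ h = h₀·(1−n₀)/(1−n)
h = 0.025 × (1 − 0.75)/(1 − 0.0307) = 0.025 × 0.2579 = 0.0064 km

0.006 km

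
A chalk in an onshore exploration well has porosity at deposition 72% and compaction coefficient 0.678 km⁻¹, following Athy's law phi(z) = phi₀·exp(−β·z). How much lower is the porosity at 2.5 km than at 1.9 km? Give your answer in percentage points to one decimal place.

6.6 percentage points

phi(1.9) = 0.72·e^(−0.678×1.9) = 0.1986
phi(2.5) = 0.72·e^(−0.678×2.5) = 0.1322
Δphi = 0.1986 − 0.1322 = 0.0664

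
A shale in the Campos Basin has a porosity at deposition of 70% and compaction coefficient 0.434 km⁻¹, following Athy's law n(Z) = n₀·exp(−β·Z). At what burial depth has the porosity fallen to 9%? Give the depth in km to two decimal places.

4.73 km

Invert Athy's law: Z = ln(n₀/n) / β
Z = ln(0.7/0.09) / 0.434 = ln(7.778) / 0.434 = 2.0513 / 0.434 = 4.726 km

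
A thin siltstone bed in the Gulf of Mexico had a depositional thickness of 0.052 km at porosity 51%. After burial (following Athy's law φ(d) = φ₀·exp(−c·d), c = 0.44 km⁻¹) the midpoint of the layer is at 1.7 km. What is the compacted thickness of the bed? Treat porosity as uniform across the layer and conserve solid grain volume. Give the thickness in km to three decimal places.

Porosity at 1.7 km: φ = 0.51·exp(−0.44×1.7) = 0.2414
Solid-volume conservation: h(1−φ) = h₀(1−φ₀) ⇒ h = h₀·(1−φ₀)/(1−φ)
h = 0.052 × (1 − 0.51)/(1 − 0.2414) = 0.052 × 0.6459 = 0.0336 km

0.034 km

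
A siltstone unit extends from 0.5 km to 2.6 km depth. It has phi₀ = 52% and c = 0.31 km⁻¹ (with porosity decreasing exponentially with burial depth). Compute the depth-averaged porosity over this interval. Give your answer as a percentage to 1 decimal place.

32.7%

⟨phi⟩ = (1/(d₂−d₁)) ∫ phi₀ e^(−cd) dd = phi₀·(e^(−c·d₁) − e^(−c·d₂)) / (c·(d₂−d₁))
e^(−0.31×0.5) = 0.8564; e^(−0.31×2.6) = 0.4466
⟨phi⟩ = 0.52 × (0.8564 − 0.4466) / (0.31 × 2.1) = 0.52 × 0.6295 = 0.3273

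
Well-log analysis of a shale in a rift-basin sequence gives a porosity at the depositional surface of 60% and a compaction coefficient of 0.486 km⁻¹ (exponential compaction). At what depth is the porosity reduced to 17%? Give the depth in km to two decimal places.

Invert Athy's law: d = ln(phi₀/phi) / k
d = ln(0.6/0.17) / 0.486 = ln(3.529) / 0.486 = 1.2611 / 0.486 = 2.595 km

2.59 km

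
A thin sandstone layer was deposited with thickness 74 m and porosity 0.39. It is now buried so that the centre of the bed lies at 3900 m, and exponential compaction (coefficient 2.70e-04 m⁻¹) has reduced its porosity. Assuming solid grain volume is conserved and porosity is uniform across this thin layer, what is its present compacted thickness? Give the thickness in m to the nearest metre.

52 m

Working in km (1 km = 1000 m; c in km⁻¹ = c in m⁻¹ × 1000):
Porosity at 3.9 km: n = 0.39·exp(−0.27×3.9) = 0.1361
Solid-volume conservation: h(1−n) = h₀(1−n₀) ⇒ h = h₀·(1−n₀)/(1−n)
h = 0.074 × (1 − 0.39)/(1 − 0.1361) = 0.074 × 0.7061 = 0.0522 km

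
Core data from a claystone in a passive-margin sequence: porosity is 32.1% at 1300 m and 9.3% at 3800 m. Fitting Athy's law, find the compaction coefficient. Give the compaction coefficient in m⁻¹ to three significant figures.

0.000496 m⁻¹

Working in km (1 km = 1000 m; β in km⁻¹ = β in m⁻¹ × 1000):
Athy: n(d) = n₀ e^(−βd) ⇒ n₁/n₂ = e^{β(d₂−d₁)} ⇒ β = ln(n₁/n₂)/(d₂−d₁)
β = ln(0.321/0.093) / (3.8 − 1.3) = ln(3.452) / 2.5 = 1.2388 / 2.5 = 0.4955 km⁻¹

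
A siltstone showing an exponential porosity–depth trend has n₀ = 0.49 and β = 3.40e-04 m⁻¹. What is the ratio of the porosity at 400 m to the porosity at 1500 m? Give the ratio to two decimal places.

1.45

Working in km (1 km = 1000 m; β in km⁻¹ = β in m⁻¹ × 1000):
n(d₁)/n(d₂) = e^(−β·d₁)/e^(−β·d₂) = e^{β(d₂−d₁)}
= exp(0.34 × 1.1) = exp(0.374) = 1.4535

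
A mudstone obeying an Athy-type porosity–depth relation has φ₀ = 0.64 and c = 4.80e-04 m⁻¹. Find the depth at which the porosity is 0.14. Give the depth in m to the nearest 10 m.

Working in km (1 km = 1000 m; c in km⁻¹ = c in m⁻¹ × 1000):
Invert Athy's law: z = ln(φ₀/φ) / c
z = ln(0.64/0.14) / 0.48 = ln(4.571) / 0.48 = 1.5198 / 0.48 = 3.166 km

3170 m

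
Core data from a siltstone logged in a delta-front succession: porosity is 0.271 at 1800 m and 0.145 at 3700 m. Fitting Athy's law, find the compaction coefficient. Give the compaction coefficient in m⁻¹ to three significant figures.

Working in km (1 km = 1000 m; β in km⁻¹ = β in m⁻¹ × 1000):
Athy: n(d) = n₀ e^(−βd) ⇒ n₁/n₂ = e^{β(d₂−d₁)} ⇒ β = ln(n₁/n₂)/(d₂−d₁)
β = ln(0.271/0.145) / (3.7 − 1.8) = ln(1.869) / 1.9 = 0.6254 / 1.9 = 0.3292 km⁻¹

0.000329 m⁻¹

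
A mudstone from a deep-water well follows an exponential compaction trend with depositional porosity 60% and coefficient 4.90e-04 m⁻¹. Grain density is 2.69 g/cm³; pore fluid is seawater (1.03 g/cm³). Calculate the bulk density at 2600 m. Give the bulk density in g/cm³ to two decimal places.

2.41 g/cm³

Working in km (1 km = 1000 m; k in km⁻¹ = k in m⁻¹ × 1000):
Porosity at depth: phi = 0.6·exp(−0.49×2.6) = 0.6×0.2797 = 0.1678
Bulk density: ρ_b = (1−phi)ρ_g + phi·ρ_f = 0.8322×2.69 + 0.1678×1.03
       = 2.239 + 0.173 = 2.411 g/cm³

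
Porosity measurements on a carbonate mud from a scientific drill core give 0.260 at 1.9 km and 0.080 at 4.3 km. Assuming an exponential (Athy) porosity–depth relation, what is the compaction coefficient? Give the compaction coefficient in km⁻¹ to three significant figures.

0.491 km⁻¹

Athy: φ(Z) = φ₀ e^(−cZ) ⇒ φ₁/φ₂ = e^{c(Z₂−Z₁)} ⇒ c = ln(φ₁/φ₂)/(Z₂−Z₁)
c = ln(0.26/0.08) / (4.3 − 1.9) = ln(3.25) / 2.4 = 1.1787 / 2.4 = 0.4911 km⁻¹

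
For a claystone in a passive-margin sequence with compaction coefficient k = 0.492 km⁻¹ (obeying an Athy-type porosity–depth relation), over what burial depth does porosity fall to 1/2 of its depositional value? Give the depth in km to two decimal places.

1.41 km

φ/φ₀ = 1/2 ⇒ exp(−k·Z) = 1/2 ⇒ Z = ln(2) / k
Z = 0.6931 / 0.492 = 1.409 km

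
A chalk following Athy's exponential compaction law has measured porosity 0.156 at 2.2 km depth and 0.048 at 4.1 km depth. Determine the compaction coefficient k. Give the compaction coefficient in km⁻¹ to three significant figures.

Athy: phi(Z) = phi₀ e^(−kZ) ⇒ phi₁/phi₂ = e^{k(Z₂−Z₁)} ⇒ k = ln(phi₁/phi₂)/(Z₂−Z₁)
k = ln(0.156/0.048) / (4.1 − 2.2) = ln(3.25) / 1.9 = 1.1787 / 1.9 = 0.6203 km⁻¹

0.620 km⁻¹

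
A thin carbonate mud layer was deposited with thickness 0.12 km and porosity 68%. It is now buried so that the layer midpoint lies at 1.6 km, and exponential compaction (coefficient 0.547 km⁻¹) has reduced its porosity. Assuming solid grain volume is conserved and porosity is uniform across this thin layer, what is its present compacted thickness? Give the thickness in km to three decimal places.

0.054 km

Porosity at 1.6 km: φ = 0.68·exp(−0.547×1.6) = 0.2834
Solid-volume conservation: h(1−φ) = h₀(1−φ₀) ⇒ h = h₀·(1−φ₀)/(1−φ)
h = 0.12 × (1 − 0.68)/(1 − 0.2834) = 0.12 × 0.4466 = 0.0536 km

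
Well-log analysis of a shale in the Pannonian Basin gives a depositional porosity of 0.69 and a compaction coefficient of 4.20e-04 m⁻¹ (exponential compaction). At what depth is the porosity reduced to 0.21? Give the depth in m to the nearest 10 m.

2830 m

Working in km (1 km = 1000 m; c in km⁻¹ = c in m⁻¹ × 1000):
Invert Athy's law: z = ln(φ₀/φ) / c
z = ln(0.69/0.21) / 0.42 = ln(3.286) / 0.42 = 1.1896 / 0.42 = 2.832 km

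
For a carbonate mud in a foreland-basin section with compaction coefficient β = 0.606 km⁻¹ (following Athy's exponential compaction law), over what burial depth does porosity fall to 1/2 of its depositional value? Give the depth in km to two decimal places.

1.14 km

φ/φ₀ = 1/2 ⇒ exp(−β·d) = 1/2 ⇒ d = ln(2) / β
d = 0.6931 / 0.606 = 1.144 km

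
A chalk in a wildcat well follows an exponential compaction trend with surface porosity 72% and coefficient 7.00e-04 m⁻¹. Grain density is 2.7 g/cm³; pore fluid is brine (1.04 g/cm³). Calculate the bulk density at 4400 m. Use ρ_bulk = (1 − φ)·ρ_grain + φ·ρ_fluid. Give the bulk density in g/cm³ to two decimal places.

Working in km (1 km = 1000 m; β in km⁻¹ = β in m⁻¹ × 1000):
Porosity at depth: n = 0.72·exp(−0.7×4.4) = 0.72×0.0460 = 0.0331
Bulk density: ρ_b = (1−n)ρ_g + n·ρ_f = 0.9669×2.7 + 0.0331×1.04
       = 2.611 + 0.034 = 2.645 g/cm³

2.65 g/cm³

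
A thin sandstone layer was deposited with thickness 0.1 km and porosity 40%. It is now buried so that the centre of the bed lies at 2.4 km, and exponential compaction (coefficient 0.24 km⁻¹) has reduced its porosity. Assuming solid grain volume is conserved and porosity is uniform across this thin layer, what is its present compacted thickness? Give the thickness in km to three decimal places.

0.077 km

Porosity at 2.4 km: n = 0.4·exp(−0.24×2.4) = 0.2249
Solid-volume conservation: h(1−n) = h₀(1−n₀) ⇒ h = h₀·(1−n₀)/(1−n)
h = 0.1 × (1 − 0.4)/(1 − 0.2249) = 0.1 × 0.7741 = 0.0774 km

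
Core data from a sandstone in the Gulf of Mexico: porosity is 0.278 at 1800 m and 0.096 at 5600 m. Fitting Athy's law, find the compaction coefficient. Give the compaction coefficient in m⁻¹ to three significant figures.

Working in km (1 km = 1000 m; c in km⁻¹ = c in m⁻¹ × 1000):
Athy: φ(z) = φ₀ e^(−cz) ⇒ φ₁/φ₂ = e^{c(z₂−z₁)} ⇒ c = ln(φ₁/φ₂)/(z₂−z₁)
c = ln(0.278/0.096) / (5.6 − 1.8) = ln(2.896) / 3.8 = 1.0633 / 3.8 = 0.2798 km⁻¹

0.000280 m⁻¹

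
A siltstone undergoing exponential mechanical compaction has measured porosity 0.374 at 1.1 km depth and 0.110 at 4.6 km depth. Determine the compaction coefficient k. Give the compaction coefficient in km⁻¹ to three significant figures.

Athy: n(d) = n₀ e^(−kd) ⇒ n₁/n₂ = e^{k(d₂−d₁)} ⇒ k = ln(n₁/n₂)/(d₂−d₁)
k = ln(0.374/0.11) / (4.6 − 1.1) = ln(3.4) / 3.5 = 1.2238 / 3.5 = 0.3497 km⁻¹

0.350 km⁻¹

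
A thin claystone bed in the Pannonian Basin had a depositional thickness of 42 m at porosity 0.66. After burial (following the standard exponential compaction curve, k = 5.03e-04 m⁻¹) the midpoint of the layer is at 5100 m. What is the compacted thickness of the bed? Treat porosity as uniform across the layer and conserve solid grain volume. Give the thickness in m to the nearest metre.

15 m

Working in km (1 km = 1000 m; k in km⁻¹ = k in m⁻¹ × 1000):
Porosity at 5.1 km: phi = 0.66·exp(−0.503×5.1) = 0.0508
Solid-volume conservation: h(1−phi) = h₀(1−phi₀) ⇒ h = h₀·(1−phi₀)/(1−phi)
h = 0.042 × (1 − 0.66)/(1 − 0.0508) = 0.042 × 0.3582 = 0.0150 km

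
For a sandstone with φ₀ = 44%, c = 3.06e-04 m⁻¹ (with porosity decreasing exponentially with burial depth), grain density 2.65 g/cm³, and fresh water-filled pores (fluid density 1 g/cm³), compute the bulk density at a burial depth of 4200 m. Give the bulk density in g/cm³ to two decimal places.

2.45 g/cm³

Working in km (1 km = 1000 m; c in km⁻¹ = c in m⁻¹ × 1000):
Porosity at depth: φ = 0.44·exp(−0.306×4.2) = 0.44×0.2766 = 0.1217
Bulk density: ρ_b = (1−φ)ρ_g + φ·ρ_f = 0.8783×2.65 + 0.1217×1
       = 2.327 + 0.122 = 2.449 g/cm³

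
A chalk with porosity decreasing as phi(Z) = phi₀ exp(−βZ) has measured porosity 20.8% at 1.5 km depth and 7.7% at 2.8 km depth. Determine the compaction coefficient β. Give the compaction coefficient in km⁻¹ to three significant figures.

0.764 km⁻¹

Athy: phi(Z) = phi₀ e^(−βZ) ⇒ phi₁/phi₂ = e^{β(Z₂−Z₁)} ⇒ β = ln(phi₁/phi₂)/(Z₂−Z₁)
β = ln(0.208/0.077) / (2.8 − 1.5) = ln(2.701) / 1.3 = 0.9937 / 1.3 = 0.7644 km⁻¹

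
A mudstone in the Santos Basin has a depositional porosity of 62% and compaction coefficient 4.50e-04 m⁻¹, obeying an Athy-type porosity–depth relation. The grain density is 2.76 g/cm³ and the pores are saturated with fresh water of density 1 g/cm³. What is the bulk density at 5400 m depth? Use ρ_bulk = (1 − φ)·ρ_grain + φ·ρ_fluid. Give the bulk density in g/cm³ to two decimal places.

Working in km (1 km = 1000 m; k in km⁻¹ = k in m⁻¹ × 1000):
Porosity at depth: φ = 0.62·exp(−0.45×5.4) = 0.62×0.0880 = 0.0546
Bulk density: ρ_b = (1−φ)ρ_g + φ·ρ_f = 0.9454×2.76 + 0.0546×1
       = 2.609 + 0.055 = 2.664 g/cm³

2.66 g/cm³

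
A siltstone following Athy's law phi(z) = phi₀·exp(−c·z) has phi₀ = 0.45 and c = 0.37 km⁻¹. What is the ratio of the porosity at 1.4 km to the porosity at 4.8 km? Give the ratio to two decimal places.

phi(z₁)/phi(z₂) = e^(−c·z₁)/e^(−c·z₂) = e^{c(z₂−z₁)}
= exp(0.37 × 3.4) = exp(1.258) = 3.5184

3.52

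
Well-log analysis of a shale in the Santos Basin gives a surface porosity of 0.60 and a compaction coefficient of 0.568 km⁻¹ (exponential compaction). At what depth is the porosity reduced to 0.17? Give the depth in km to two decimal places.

Invert Athy's law: d = ln(phi₀/phi) / k
d = ln(0.6/0.17) / 0.568 = ln(3.529) / 0.568 = 1.2611 / 0.568 = 2.220 km

2.22 km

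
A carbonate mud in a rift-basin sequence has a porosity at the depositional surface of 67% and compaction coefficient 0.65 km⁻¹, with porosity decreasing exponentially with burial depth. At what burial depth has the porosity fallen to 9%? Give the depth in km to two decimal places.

3.09 km

Invert Athy's law: Z = ln(phi₀/phi) / c
Z = ln(0.67/0.09) / 0.65 = ln(7.444) / 0.65 = 2.0075 / 0.65 = 3.088 km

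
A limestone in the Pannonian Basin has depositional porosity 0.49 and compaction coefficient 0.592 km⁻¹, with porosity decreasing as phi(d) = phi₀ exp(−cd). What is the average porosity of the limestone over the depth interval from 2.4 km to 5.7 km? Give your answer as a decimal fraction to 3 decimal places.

⟨phi⟩ = (1/(d₂−d₁)) ∫ phi₀ e^(−cd) dd = phi₀·(e^(−c·d₁) − e^(−c·d₂)) / (c·(d₂−d₁))
e^(−0.592×2.4) = 0.2415; e^(−0.592×5.7) = 0.0342
⟨phi⟩ = 0.49 × (0.2415 − 0.0342) / (0.592 × 3.3) = 0.49 × 0.1061 = 0.0520

0.052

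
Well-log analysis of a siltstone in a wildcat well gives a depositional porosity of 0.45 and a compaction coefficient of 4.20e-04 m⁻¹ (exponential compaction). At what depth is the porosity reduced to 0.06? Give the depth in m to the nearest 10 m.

4800 m

Working in km (1 km = 1000 m; β in km⁻¹ = β in m⁻¹ × 1000):
Invert Athy's law: z = ln(φ₀/φ) / β
z = ln(0.45/0.06) / 0.42 = ln(7.5) / 0.42 = 2.0149 / 0.42 = 4.797 km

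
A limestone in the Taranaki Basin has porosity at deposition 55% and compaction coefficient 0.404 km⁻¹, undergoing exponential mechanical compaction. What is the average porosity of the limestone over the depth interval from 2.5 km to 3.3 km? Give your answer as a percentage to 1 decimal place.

17.1%

⟨n⟩ = (1/(z₂−z₁)) ∫ n₀ e^(−βz) dz = n₀·(e^(−β·z₁) − e^(−β·z₂)) / (β·(z₂−z₁))
e^(−0.404×2.5) = 0.3642; e^(−0.404×3.3) = 0.2636
⟨n⟩ = 0.55 × (0.3642 − 0.2636) / (0.404 × 0.8) = 0.55 × 0.3112 = 0.1712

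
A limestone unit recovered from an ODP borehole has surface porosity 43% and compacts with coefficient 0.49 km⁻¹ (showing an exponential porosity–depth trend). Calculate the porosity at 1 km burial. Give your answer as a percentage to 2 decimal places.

26.34%

φ = φ₀·exp(−c·z) = 0.43 × exp(−0.49 × 1) = 0.43 × exp(−0.49)
  = 0.43 × 0.6126 = 0.2634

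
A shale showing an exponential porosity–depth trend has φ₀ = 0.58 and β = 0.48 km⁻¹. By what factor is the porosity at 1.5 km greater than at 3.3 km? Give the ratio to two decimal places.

2.37

φ(Z₁)/φ(Z₂) = e^(−β·Z₁)/e^(−β·Z₂) = e^{β(Z₂−Z₁)}
= exp(0.48 × 1.8) = exp(0.864) = 2.3726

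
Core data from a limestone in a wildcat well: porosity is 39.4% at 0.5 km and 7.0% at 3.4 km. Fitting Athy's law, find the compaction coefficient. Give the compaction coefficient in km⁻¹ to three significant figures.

Athy: n(z) = n₀ e^(−cz) ⇒ n₁/n₂ = e^{c(z₂−z₁)} ⇒ c = ln(n₁/n₂)/(z₂−z₁)
c = ln(0.394/0.07) / (3.4 − 0.5) = ln(5.629) / 2.9 = 1.7279 / 2.9 = 0.5958 km⁻¹

0.596 km⁻¹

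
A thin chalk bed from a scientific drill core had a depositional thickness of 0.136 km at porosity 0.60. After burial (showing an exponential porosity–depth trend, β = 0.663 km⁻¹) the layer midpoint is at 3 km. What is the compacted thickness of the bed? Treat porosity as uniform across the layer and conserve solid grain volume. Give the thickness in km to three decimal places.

0.059 km

Porosity at 3 km: phi = 0.6·exp(−0.663×3) = 0.0821
Solid-volume conservation: h(1−phi) = h₀(1−phi₀) ⇒ h = h₀·(1−phi₀)/(1−phi)
h = 0.136 × (1 − 0.6)/(1 − 0.0821) = 0.136 × 0.4358 = 0.0593 km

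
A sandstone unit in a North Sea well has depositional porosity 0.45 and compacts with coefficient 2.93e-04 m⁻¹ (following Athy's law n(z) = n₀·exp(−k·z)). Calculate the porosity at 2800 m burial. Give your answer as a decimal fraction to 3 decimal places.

0.198

Working in km (1 km = 1000 m; k in km⁻¹ = k in m⁻¹ × 1000):
n = n₀·exp(−k·z) = 0.45 × exp(−0.293 × 2.8) = 0.45 × exp(−0.8204)
  = 0.45 × 0.4403 = 0.1981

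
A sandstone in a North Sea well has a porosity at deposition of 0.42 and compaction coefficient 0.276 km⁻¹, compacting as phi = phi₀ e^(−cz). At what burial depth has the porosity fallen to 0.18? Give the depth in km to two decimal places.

3.07 km

Invert Athy's law: z = ln(phi₀/phi) / c
z = ln(0.42/0.18) / 0.276 = ln(2.333) / 0.276 = 0.8473 / 0.276 = 3.070 km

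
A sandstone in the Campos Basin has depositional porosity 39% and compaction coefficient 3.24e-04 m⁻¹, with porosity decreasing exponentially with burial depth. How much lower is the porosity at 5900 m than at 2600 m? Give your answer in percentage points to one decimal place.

11.0 percentage points

Working in km (1 km = 1000 m; β in km⁻¹ = β in m⁻¹ × 1000):
n(2.6) = 0.39·e^(−0.324×2.6) = 0.1680
n(5.9) = 0.39·e^(−0.324×5.9) = 0.0577
Δn = 0.1680 − 0.0577 = 0.1103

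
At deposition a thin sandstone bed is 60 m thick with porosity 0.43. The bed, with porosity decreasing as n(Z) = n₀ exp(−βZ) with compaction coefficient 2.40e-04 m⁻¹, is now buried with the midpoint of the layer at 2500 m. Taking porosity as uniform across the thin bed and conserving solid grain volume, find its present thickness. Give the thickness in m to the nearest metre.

Working in km (1 km = 1000 m; β in km⁻¹ = β in m⁻¹ × 1000):
Porosity at 2.5 km: n = 0.43·exp(−0.24×2.5) = 0.2360
Solid-volume conservation: h(1−n) = h₀(1−n₀) ⇒ h = h₀·(1−n₀)/(1−n)
h = 0.06 × (1 − 0.43)/(1 − 0.2360) = 0.06 × 0.7461 = 0.0448 km

45 m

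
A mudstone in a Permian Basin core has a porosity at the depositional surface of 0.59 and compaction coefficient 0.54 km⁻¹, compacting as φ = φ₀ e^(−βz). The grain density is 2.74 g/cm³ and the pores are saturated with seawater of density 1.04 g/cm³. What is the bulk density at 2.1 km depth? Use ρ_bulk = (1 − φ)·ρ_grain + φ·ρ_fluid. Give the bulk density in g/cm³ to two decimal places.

Porosity at depth: φ = 0.59·exp(−0.54×2.1) = 0.59×0.3217 = 0.1898
Bulk density: ρ_b = (1−φ)ρ_g + φ·ρ_f = 0.8102×2.74 + 0.1898×1.04
       = 2.220 + 0.197 = 2.417 g/cm³

2.42 g/cm³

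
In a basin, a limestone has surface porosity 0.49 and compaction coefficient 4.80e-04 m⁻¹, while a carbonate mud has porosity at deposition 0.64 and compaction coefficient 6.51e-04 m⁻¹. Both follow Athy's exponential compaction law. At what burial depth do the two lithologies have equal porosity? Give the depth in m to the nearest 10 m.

Working in km (1 km = 1000 m; β in km⁻¹ = β in m⁻¹ × 1000):
Set phi₀ₐ e^(−βₐz) = phi₀ᵦ e^(−βᵦz) ⇒ ln(phi₀ₐ/phi₀ᵦ) = (βₐ − βᵦ)·z
z = ln(0.49/0.64) / (0.48 − 0.651) = -0.2671 / -0.171 = 1.562 km

1560 m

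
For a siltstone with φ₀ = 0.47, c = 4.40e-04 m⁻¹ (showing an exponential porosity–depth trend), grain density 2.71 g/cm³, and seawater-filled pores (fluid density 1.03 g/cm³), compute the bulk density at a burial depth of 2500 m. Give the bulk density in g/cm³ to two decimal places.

Working in km (1 km = 1000 m; c in km⁻¹ = c in m⁻¹ × 1000):
Porosity at depth: φ = 0.47·exp(−0.44×2.5) = 0.47×0.3329 = 0.1564
Bulk density: ρ_b = (1−φ)ρ_g + φ·ρ_f = 0.8436×2.71 + 0.1564×1.03
       = 2.286 + 0.161 = 2.447 g/cm³

2.45 g/cm³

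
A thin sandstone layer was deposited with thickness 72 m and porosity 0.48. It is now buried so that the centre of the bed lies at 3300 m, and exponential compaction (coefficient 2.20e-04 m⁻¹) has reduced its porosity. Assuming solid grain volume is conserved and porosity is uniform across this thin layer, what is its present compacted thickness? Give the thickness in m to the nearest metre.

49 m

Working in km (1 km = 1000 m; k in km⁻¹ = k in m⁻¹ × 1000):
Porosity at 3.3 km: n = 0.48·exp(−0.22×3.3) = 0.2322
Solid-volume conservation: h(1−n) = h₀(1−n₀) ⇒ h = h₀·(1−n₀)/(1−n)
h = 0.072 × (1 − 0.48)/(1 − 0.2322) = 0.072 × 0.6773 = 0.0488 km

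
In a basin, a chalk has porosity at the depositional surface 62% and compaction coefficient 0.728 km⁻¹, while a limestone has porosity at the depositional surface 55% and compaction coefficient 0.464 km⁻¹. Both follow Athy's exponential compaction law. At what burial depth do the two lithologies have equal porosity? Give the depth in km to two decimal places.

0.45 km

Set phi₀ₐ e^(−cₐZ) = phi₀ᵦ e^(−cᵦZ) ⇒ ln(phi₀ₐ/phi₀ᵦ) = (cₐ − cᵦ)·Z
Z = ln(0.62/0.55) / (0.728 − 0.464) = 0.1198 / 0.264 = 0.454 km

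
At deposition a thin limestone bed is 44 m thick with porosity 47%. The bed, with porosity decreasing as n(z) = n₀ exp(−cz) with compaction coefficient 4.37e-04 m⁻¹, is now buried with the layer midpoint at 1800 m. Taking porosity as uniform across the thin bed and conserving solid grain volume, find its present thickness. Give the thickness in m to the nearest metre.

Working in km (1 km = 1000 m; c in km⁻¹ = c in m⁻¹ × 1000):
Porosity at 1.8 km: n = 0.47·exp(−0.437×1.8) = 0.2140
Solid-volume conservation: h(1−n) = h₀(1−n₀) ⇒ h = h₀·(1−n₀)/(1−n)
h = 0.044 × (1 − 0.47)/(1 − 0.2140) = 0.044 × 0.6743 = 0.0297 km

30 m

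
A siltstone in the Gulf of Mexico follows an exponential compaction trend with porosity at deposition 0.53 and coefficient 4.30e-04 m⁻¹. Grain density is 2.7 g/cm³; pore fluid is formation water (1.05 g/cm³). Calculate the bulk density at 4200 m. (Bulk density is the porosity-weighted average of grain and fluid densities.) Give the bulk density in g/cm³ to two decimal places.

2.56 g/cm³

Working in km (1 km = 1000 m; k in km⁻¹ = k in m⁻¹ × 1000):
Porosity at depth: n = 0.53·exp(−0.43×4.2) = 0.53×0.1643 = 0.0871
Bulk density: ρ_b = (1−n)ρ_g + n·ρ_f = 0.9129×2.7 + 0.0871×1.05
       = 2.465 + 0.091 = 2.556 g/cm³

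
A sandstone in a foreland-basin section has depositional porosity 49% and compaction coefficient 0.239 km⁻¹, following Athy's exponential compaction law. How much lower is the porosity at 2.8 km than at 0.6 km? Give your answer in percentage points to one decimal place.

17.4 percentage points

φ(0.6) = 0.49·e^(−0.239×0.6) = 0.4245
φ(2.8) = 0.49·e^(−0.239×2.8) = 0.2509
Δφ = 0.4245 − 0.2509 = 0.1736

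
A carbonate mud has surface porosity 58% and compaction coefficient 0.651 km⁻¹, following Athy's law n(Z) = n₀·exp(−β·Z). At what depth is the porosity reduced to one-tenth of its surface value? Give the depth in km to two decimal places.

3.54 km

n/n₀ = 1/10 ⇒ exp(−β·Z) = 1/10 ⇒ Z = ln(10) / β
Z = 2.3026 / 0.651 = 3.537 km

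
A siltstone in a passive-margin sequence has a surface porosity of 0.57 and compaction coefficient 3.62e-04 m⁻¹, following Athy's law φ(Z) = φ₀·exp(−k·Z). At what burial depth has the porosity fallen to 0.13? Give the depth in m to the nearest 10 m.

Working in km (1 km = 1000 m; k in km⁻¹ = k in m⁻¹ × 1000):
Invert Athy's law: Z = ln(φ₀/φ) / k
Z = ln(0.57/0.13) / 0.362 = ln(4.385) / 0.362 = 1.4781 / 0.362 = 4.083 km

4080 m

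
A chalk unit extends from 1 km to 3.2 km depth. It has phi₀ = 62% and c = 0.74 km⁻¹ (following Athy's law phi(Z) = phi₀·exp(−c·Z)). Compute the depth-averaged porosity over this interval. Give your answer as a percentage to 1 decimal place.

14.6%

⟨phi⟩ = (1/(Z₂−Z₁)) ∫ phi₀ e^(−cZ) dZ = phi₀·(e^(−c·Z₁) − e^(−c·Z₂)) / (c·(Z₂−Z₁))
e^(−0.74×1) = 0.4771; e^(−0.74×3.2) = 0.0937
⟨phi⟩ = 0.62 × (0.4771 − 0.0937) / (0.74 × 2.2) = 0.62 × 0.2355 = 0.1460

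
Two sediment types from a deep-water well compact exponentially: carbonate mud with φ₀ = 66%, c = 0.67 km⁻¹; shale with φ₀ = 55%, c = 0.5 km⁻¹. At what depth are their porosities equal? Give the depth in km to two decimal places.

Set φ₀ₐ e^(−cₐZ) = φ₀ᵦ e^(−cᵦZ) ⇒ ln(φ₀ₐ/φ₀ᵦ) = (cₐ − cᵦ)·Z
Z = ln(0.66/0.55) / (0.67 − 0.5) = 0.1823 / 0.17 = 1.072 km

1.07 km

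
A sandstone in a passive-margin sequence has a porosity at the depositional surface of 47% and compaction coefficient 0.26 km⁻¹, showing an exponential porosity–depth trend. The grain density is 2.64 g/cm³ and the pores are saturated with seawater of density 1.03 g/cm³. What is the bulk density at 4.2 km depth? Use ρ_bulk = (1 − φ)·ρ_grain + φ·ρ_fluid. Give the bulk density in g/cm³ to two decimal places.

2.39 g/cm³

Porosity at depth: φ = 0.47·exp(−0.26×4.2) = 0.47×0.3355 = 0.1577
Bulk density: ρ_b = (1−φ)ρ_g + φ·ρ_f = 0.8423×2.64 + 0.1577×1.03
       = 2.224 + 0.162 = 2.386 g/cm³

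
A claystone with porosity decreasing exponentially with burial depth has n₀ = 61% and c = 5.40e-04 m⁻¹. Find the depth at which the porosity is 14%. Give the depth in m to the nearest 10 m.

2730 m

Working in km (1 km = 1000 m; c in km⁻¹ = c in m⁻¹ × 1000):
Invert Athy's law: Z = ln(n₀/n) / c
Z = ln(0.61/0.14) / 0.54 = ln(4.357) / 0.54 = 1.4718 / 0.54 = 2.726 km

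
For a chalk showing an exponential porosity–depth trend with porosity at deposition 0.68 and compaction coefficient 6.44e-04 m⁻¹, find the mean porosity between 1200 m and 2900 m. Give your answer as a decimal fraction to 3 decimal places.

0.191

Working in km (1 km = 1000 m; k in km⁻¹ = k in m⁻¹ × 1000):
⟨n⟩ = (1/(d₂−d₁)) ∫ n₀ e^(−kd) dd = n₀·(e^(−k·d₁) − e^(−k·d₂)) / (k·(d₂−d₁))
e^(−0.644×1.2) = 0.4617; e^(−0.644×2.9) = 0.1545
⟨n⟩ = 0.68 × (0.4617 − 0.1545) / (0.644 × 1.7) = 0.68 × 0.2806 = 0.1908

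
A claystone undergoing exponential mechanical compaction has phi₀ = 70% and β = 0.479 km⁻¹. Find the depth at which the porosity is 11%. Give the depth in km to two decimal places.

3.86 km

Invert Athy's law: d = ln(phi₀/phi) / β
d = ln(0.7/0.11) / 0.479 = ln(6.364) / 0.479 = 1.8506 / 0.479 = 3.863 km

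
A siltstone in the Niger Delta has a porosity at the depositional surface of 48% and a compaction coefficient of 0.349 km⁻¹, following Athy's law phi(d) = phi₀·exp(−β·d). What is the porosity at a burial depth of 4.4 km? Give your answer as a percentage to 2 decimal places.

10.34%

phi = phi₀·exp(−β·d) = 0.48 × exp(−0.349 × 4.4) = 0.48 × exp(−1.536)
  = 0.48 × 0.2153 = 0.1034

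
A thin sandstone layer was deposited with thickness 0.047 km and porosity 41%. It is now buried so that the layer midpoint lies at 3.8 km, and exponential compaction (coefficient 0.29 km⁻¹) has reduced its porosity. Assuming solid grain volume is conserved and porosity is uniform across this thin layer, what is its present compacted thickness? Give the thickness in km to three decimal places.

0.032 km

Porosity at 3.8 km: n = 0.41·exp(−0.29×3.8) = 0.1362
Solid-volume conservation: h(1−n) = h₀(1−n₀) ⇒ h = h₀·(1−n₀)/(1−n)
h = 0.047 × (1 − 0.41)/(1 − 0.1362) = 0.047 × 0.6830 = 0.0321 km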